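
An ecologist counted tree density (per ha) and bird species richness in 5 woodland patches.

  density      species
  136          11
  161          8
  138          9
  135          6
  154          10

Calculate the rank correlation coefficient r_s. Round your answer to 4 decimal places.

0.1000

Rank density: 2, 5, 3, 1, 4
Rank species: 5, 2, 3, 1, 4
d = rank(density) − rank(species): -3, 3, 0, 0, 0; Σd² = 18
ρ = 1 − 6Σd² / [n(n²−1)] = 1 − 6×18 / (5×24) = 1 − 108/120 ≈ 0.1000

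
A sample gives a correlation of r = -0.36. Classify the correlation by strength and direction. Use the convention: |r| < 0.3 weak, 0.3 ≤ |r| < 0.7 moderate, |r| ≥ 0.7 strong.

r = -0.36 < 0 so the relationship is negative.
|r| = 0.36, which falls in the moderate range.

moderate negative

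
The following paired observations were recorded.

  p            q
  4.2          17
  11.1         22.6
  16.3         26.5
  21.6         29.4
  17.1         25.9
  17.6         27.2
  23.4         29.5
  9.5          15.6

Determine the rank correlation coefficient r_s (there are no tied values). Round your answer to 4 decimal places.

0.9524

Rank p: 1, 3, 4, 7, 5, 6, 8, 2
Rank q: 2, 3, 5, 7, 4, 6, 8, 1
d = rank(p) − rank(q): -1, 0, -1, 0, 1, 0, 0, 1; Σd² = 4
ρ = 1 − 6Σd² / [n(n²−1)] = 1 − 6×4 / (8×63) = 1 − 24/504 ≈ 0.9524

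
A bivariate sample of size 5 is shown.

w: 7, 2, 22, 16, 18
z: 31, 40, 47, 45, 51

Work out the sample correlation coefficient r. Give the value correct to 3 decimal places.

0.737

n = 5, Σw = 65, Σz = 214, Σw² = 1117, Σz² = 9396, Σwz = 2969
nΣwz − ΣwΣz = 14845 − 13910 = 935
nΣw² − (Σw)² = 5585 − 4225 = 1360; nΣz² − (Σz)² = 46980 − 45796 = 1184
r = 935 / √(1360 × 1184) = 935 / 1268.9523 ≈ 0.737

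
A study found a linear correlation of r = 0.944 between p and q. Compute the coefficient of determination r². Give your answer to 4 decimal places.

r² = (0.944)² = 0.8911

0.8911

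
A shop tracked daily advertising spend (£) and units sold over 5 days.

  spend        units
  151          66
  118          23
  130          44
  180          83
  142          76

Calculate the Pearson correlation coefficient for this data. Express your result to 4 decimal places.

0.8714

n = 5, Σx = 721, Σy = 292, Σx² = 106189, Σy² = 19486, Σxy = 44132
nΣxy − ΣxΣy = 220660 − 210532 = 10128
nΣx² − (Σx)² = 530945 − 519841 = 11104; nΣy² − (Σy)² = 97430 − 85264 = 12166
r = 10128 / √(11104 × 12166) = 10128 / 11622.8768 ≈ 0.8714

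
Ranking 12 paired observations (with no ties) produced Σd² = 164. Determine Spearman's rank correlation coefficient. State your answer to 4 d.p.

ρ = 1 − 6Σd² / [n(n²−1)] = 1 − 6×164 / (12×143)
  = 1 − 984/1716 = 1 − 0.57343 ≈ 0.4266

0.4266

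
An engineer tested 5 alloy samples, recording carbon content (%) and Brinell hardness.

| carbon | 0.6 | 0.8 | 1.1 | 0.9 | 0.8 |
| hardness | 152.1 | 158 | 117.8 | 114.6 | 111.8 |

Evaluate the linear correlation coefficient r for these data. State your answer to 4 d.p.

n = 5, Σx = 4.2, Σy = 654.3, Σx² = 3.66, Σy² = 87607.65, Σxy = 539.82
nΣxy − ΣxΣy = 2699.1 − 2748.06 = -48.96
nΣx² − (Σx)² = 18.3 − 17.64 = 0.66; nΣy² − (Σy)² = 438038.25 − 428108.49 = 9929.76
r = -48.96 / √(0.66 × 9929.76) = -48.96 / 80.9546 ≈ -0.6048

-0.6048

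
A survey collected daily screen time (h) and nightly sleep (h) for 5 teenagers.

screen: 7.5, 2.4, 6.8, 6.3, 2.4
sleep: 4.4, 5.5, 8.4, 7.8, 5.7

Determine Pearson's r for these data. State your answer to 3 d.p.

0.276

n = 5, Σx = 25.4, Σy = 31.8, Σx² = 153.7, Σy² = 213.5, Σxy = 166.14
nΣxy − ΣxΣy = 830.7 − 807.72 = 22.98
nΣx² − (Σx)² = 768.5 − 645.16 = 123.34; nΣy² − (Σy)² = 1067.5 − 1011.24 = 56.26
r = 22.98 / √(123.34 × 56.26) = 22.98 / 83.3013 ≈ 0.276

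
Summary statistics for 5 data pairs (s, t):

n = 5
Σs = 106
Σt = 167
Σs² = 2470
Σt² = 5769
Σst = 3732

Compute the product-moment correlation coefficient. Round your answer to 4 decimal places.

r = (nΣst − ΣsΣt) / √[(nΣs² − (Σs)²)(nΣt² − (Σt)²)]
Numerator: 5×3732 − 106×167 = 958
Denominator: √[(12350 − 11236)(28845 − 27889)] = √[1114 × 956] = 1031.9806
r = 958 / 1031.9806 ≈ 0.9283

0.9283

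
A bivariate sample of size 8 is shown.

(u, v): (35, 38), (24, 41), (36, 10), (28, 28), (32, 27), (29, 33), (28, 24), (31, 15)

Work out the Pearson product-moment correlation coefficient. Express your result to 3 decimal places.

-0.490

n = 8, Σu = 243, Σv = 216, Σu² = 7491, Σv² = 6628, Σuv = 6416
nΣuv − ΣuΣv = 51328 − 52488 = -1160
nΣu² − (Σu)² = 59928 − 59049 = 879; nΣv² − (Σv)² = 53024 − 46656 = 6368
r = -1160 / √(879 × 6368) = -1160 / 2365.8977 ≈ -0.490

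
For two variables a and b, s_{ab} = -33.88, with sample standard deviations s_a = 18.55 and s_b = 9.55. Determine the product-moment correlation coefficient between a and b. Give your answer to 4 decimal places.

r = Cov(a,b) / (s_a · s_b) = -33.88 / (18.55 × 9.55)
  = -33.88 / 177.1525 ≈ -0.1912

-0.1912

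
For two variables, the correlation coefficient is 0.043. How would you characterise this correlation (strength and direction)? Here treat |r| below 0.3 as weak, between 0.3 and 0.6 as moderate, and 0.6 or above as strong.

r = 0.043 > 0 so the relationship is positive.
|r| = 0.043, which falls in the weak range.

weak positive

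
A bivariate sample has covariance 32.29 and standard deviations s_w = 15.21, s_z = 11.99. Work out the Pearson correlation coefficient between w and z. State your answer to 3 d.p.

0.177

r = Cov(w,z) / (s_w · s_z) = 32.29 / (15.21 × 11.99)
  = 32.29 / 182.3679 ≈ 0.177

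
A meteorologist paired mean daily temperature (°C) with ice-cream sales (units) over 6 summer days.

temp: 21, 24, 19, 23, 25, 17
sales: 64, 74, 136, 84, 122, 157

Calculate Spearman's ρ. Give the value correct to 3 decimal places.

-0.486

Rank temp: 3, 5, 2, 4, 6, 1
Rank sales: 1, 2, 5, 3, 4, 6
d = rank(temp) − rank(sales): 2, 3, -3, 1, 2, -5; Σd² = 52
ρ = 1 − 6Σd² / [n(n²−1)] = 1 − 6×52 / (6×35) = 1 − 312/210 ≈ -0.486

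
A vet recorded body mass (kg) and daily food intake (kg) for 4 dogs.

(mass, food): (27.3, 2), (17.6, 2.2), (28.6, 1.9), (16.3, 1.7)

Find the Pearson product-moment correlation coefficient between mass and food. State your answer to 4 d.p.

n = 4, Σx = 89.8, Σy = 7.8, Σx² = 2138.7, Σy² = 15.34, Σxy = 175.37
nΣxy − ΣxΣy = 701.48 − 700.44 = 1.04
nΣx² − (Σx)² = 8554.8 − 8064.04 = 490.76; nΣy² − (Σy)² = 61.36 − 60.84 = 0.52
r = 1.04 / √(490.76 × 0.52) = 1.04 / 15.9748 ≈ 0.0651

0.0651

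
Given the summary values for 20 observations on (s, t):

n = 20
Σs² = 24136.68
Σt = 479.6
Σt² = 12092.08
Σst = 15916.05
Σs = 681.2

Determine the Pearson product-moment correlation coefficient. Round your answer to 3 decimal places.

r = (nΣst − ΣsΣt) / √[(nΣs² − (Σs)²)(nΣt² − (Σt)²)]
Numerator: 20×15916.05 − 681.2×479.6 = -8382.52
Denominator: √[(482733.6 − 464033.44)(241841.6 − 230016.16)] = √[18700.16 × 11825.44] = 14870.6967
r = -8382.52 / 14870.6967 ≈ -0.564

-0.564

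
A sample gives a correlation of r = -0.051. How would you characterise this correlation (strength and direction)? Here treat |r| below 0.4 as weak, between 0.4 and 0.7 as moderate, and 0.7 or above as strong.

weak negative

r = -0.051 < 0 so the relationship is negative.
|r| = 0.051, which falls in the weak range.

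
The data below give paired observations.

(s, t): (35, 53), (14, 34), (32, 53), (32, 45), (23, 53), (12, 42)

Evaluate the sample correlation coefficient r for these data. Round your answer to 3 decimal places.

0.732

n = 6, Σs = 148, Σt = 280, Σs² = 4142, Σt² = 13372, Σst = 7190
nΣst − ΣsΣt = 43140 − 41440 = 1700
nΣs² − (Σs)² = 24852 − 21904 = 2948; nΣt² − (Σt)² = 80232 − 78400 = 1832
r = 1700 / √(2948 × 1832) = 1700 / 2323.9484 ≈ 0.732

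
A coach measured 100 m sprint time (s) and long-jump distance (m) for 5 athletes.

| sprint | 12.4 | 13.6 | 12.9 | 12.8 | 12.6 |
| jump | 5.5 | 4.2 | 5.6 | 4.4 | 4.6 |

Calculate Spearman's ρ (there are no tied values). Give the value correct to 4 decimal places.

-0.4000

Rank sprint: 1, 5, 4, 3, 2
Rank jump: 4, 1, 5, 2, 3
d = rank(sprint) − rank(jump): -3, 4, -1, 1, -1; Σd² = 28
ρ = 1 − 6Σd² / [n(n²−1)] = 1 − 6×28 / (5×24) = 1 − 168/120 ≈ -0.4000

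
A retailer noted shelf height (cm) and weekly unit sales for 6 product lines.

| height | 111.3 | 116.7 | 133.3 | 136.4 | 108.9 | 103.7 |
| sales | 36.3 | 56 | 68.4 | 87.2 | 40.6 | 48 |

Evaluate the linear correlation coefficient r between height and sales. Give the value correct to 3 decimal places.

n = 6, Σx = 710.3, Σy = 336.5, Σx² = 84993.33, Σy² = 20688.45, Σxy = 40986.13
nΣxy − ΣxΣy = 245916.78 − 239015.95 = 6900.83
nΣx² − (Σx)² = 509959.98 − 504526.09 = 5433.89; nΣy² − (Σy)² = 124130.7 − 113232.25 = 10898.45
r = 6900.83 / √(5433.89 × 10898.45) = 6900.83 / 7695.5168 ≈ 0.897

0.897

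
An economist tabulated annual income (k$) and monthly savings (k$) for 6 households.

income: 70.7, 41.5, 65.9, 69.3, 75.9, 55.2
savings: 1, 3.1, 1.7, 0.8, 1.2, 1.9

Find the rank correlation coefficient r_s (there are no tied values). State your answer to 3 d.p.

-0.771

Rank income: 5, 1, 3, 4, 6, 2
Rank savings: 2, 6, 4, 1, 3, 5
d = rank(income) − rank(savings): 3, -5, -1, 3, 3, -3; Σd² = 62
ρ = 1 − 6Σd² / [n(n²−1)] = 1 − 6×62 / (6×35) = 1 − 372/210 ≈ -0.771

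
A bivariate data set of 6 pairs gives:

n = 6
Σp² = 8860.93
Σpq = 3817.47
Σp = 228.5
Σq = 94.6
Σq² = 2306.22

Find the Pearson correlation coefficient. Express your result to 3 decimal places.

0.597

r = (nΣpq − ΣpΣq) / √[(nΣp² − (Σp)²)(nΣq² − (Σq)²)]
Numerator: 6×3817.47 − 228.5×94.6 = 1288.72
Denominator: √[(53165.58 − 52212.25)(13837.32 − 8949.16)] = √[953.33 × 4888.16] = 2158.7102
r = 1288.72 / 2158.7102 ≈ 0.597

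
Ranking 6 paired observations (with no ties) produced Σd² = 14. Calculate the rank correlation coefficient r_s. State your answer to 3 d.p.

ρ = 1 − 6Σd² / [n(n²−1)] = 1 − 6×14 / (6×35)
  = 1 − 84/210 = 1 − 0.4000 ≈ 0.600

0.600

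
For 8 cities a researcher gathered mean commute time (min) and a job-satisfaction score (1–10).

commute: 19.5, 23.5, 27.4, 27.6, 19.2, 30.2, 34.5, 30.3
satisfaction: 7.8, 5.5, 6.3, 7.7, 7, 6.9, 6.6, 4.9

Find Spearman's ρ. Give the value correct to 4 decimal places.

Rank commute: 2, 3, 4, 5, 1, 6, 8, 7
Rank satisfaction: 8, 2, 3, 7, 6, 5, 4, 1
d = rank(commute) − rank(satisfaction): -6, 1, 1, -2, -5, 1, 4, 6; Σd² = 120
ρ = 1 − 6Σd² / [n(n²−1)] = 1 − 6×120 / (8×63) = 1 − 720/504 ≈ -0.4286

-0.4286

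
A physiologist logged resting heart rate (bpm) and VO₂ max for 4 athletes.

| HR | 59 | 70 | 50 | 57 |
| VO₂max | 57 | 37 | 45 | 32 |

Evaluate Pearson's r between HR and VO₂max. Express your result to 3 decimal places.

n = 4, Σx = 236, Σy = 171, Σx² = 14130, Σy² = 7667, Σxy = 10027
nΣxy − ΣxΣy = 40108 − 40356 = -248
nΣx² − (Σx)² = 56520 − 55696 = 824; nΣy² − (Σy)² = 30668 − 29241 = 1427
r = -248 / √(824 × 1427) = -248 / 1084.3653 ≈ -0.229

-0.229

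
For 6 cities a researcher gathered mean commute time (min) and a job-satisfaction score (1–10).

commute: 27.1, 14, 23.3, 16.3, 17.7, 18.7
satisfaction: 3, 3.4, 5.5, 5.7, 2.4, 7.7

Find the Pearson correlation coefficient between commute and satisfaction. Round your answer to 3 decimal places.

n = 6, Σx = 117.1, Σy = 27.7, Σx² = 2401.97, Σy² = 148.35, Σxy = 536.43
nΣxy − ΣxΣy = 3218.58 − 3243.67 = -25.09
nΣx² − (Σx)² = 14411.82 − 13712.41 = 699.41; nΣy² − (Σy)² = 890.1 − 767.29 = 122.81
r = -25.09 / √(699.41 × 122.81) = -25.09 / 293.0777 ≈ -0.086

-0.086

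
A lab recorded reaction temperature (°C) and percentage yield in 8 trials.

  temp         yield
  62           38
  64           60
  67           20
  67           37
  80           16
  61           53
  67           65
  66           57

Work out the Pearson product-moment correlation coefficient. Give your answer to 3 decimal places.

-0.596

n = 8, Σx = 534, Σy = 346, Σx² = 35884, Σy² = 17352, Σxy = 22645
nΣxy − ΣxΣy = 181160 − 184764 = -3604
nΣx² − (Σx)² = 287072 − 285156 = 1916; nΣy² − (Σy)² = 138816 − 119716 = 19100
r = -3604 / √(1916 × 19100) = -3604 / 6049.4297 ≈ -0.596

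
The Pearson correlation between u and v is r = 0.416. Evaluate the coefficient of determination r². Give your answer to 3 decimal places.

r² = (0.416)² = 0.173

0.173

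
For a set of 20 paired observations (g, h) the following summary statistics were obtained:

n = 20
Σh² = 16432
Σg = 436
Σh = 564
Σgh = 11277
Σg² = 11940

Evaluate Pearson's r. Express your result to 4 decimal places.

-0.8986

r = (nΣgh − ΣgΣh) / √[(nΣg² − (Σg)²)(nΣh² − (Σh)²)]
Numerator: 20×11277 − 436×564 = -20364
Denominator: √[(238800 − 190096)(328640 − 318096)] = √[48704 × 10544] = 22661.3101
r = -20364 / 22661.3101 ≈ -0.8986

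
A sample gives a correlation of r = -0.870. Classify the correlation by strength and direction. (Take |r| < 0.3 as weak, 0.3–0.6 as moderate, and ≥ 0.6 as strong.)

r = -0.870 < 0 so the relationship is negative.
|r| = 0.870, which falls in the strong range.

strong negative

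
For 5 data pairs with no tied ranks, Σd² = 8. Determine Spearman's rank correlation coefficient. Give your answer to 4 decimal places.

ρ = 1 − 6Σd² / [n(n²−1)] = 1 − 6×8 / (5×24)
  = 1 − 48/120 = 1 − 0.40000 ≈ 0.6000

0.6000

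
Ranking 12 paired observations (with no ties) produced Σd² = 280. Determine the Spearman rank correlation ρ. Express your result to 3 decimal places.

0.021

ρ = 1 − 6Σd² / [n(n²−1)] = 1 − 6×280 / (12×143)
  = 1 − 1680/1716 = 1 − 0.9790 ≈ 0.021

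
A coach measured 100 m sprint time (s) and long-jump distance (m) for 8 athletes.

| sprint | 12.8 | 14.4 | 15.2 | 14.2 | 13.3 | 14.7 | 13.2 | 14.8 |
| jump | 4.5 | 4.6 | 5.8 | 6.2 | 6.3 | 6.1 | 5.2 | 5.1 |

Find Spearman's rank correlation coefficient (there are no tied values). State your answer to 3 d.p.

Rank sprint: 1, 5, 8, 4, 3, 6, 2, 7
Rank jump: 1, 2, 5, 7, 8, 6, 4, 3
d = rank(sprint) − rank(jump): 0, 3, 3, -3, -5, 0, -2, 4; Σd² = 72
ρ = 1 − 6Σd² / [n(n²−1)] = 1 − 6×72 / (8×63) = 1 − 432/504 ≈ 0.143

0.143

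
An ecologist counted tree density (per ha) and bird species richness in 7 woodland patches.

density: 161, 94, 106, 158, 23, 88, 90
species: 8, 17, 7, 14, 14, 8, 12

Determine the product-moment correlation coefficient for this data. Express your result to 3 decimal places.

-0.262

n = 7, Σx = 720, Σy = 80, Σx² = 87330, Σy² = 1002, Σxy = 7946
nΣxy − ΣxΣy = 55622 − 57600 = -1978
nΣx² − (Σx)² = 611310 − 518400 = 92910; nΣy² − (Σy)² = 7014 − 6400 = 614
r = -1978 / √(92910 × 614) = -1978 / 7552.9292 ≈ -0.262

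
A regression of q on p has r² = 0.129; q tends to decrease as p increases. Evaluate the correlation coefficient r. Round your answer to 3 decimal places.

-0.359

|r| = √0.129 = 0.359
The association is negative, so r = −0.359.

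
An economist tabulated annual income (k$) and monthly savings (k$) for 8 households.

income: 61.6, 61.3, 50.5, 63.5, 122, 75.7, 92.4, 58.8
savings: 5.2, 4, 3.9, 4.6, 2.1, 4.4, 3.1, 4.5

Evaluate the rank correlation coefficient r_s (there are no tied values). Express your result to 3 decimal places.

-0.381

Rank income: 4, 3, 1, 5, 8, 6, 7, 2
Rank savings: 8, 4, 3, 7, 1, 5, 2, 6
d = rank(income) − rank(savings): -4, -1, -2, -2, 7, 1, 5, -4; Σd² = 116
ρ = 1 − 6Σd² / [n(n²−1)] = 1 − 6×116 / (8×63) = 1 − 696/504 ≈ -0.381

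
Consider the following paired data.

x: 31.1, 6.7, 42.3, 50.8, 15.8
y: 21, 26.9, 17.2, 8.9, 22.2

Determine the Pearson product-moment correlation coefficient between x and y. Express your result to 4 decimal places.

n = 5, Σx = 146.7, Σy = 96.2, Σx² = 5631.67, Σy² = 2032.5, Σxy = 2363.77
nΣxy − ΣxΣy = 11818.85 − 14112.54 = -2293.69
nΣx² − (Σx)² = 28158.35 − 21520.89 = 6637.46; nΣy² − (Σy)² = 10162.5 − 9254.44 = 908.06
r = -2293.69 / √(6637.46 × 908.06) = -2293.69 / 2455.0381 ≈ -0.9343

-0.9343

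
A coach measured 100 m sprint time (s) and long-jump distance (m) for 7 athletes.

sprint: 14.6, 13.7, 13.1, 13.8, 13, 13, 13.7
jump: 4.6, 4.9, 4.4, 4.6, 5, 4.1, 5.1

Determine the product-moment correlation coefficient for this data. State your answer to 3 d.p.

n = 7, Σx = 94.9, Σy = 32.7, Σx² = 1288.59, Σy² = 153.51, Σxy = 443.58
nΣxy − ΣxΣy = 3105.06 − 3103.23 = 1.83
nΣx² − (Σx)² = 9020.13 − 9006.01 = 14.12; nΣy² − (Σy)² = 1074.57 − 1069.29 = 5.28
r = 1.83 / √(14.12 × 5.28) = 1.83 / 8.6344 ≈ 0.212

0.212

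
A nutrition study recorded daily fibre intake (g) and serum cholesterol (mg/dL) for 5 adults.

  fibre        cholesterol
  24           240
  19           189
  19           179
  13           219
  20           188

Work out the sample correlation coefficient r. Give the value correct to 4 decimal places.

n = 5, Σx = 95, Σy = 1015, Σx² = 1867, Σy² = 208667, Σxy = 19359
nΣxy − ΣxΣy = 96795 − 96425 = 370
nΣx² − (Σx)² = 9335 − 9025 = 310; nΣy² − (Σy)² = 1043335 − 1030225 = 13110
r = 370 / √(310 × 13110) = 370 / 2015.9613 ≈ 0.1835

0.1835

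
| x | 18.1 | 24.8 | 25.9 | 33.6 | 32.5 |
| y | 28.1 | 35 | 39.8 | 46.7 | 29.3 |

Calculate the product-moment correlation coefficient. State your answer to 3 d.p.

n = 5, Σx = 134.9, Σy = 178.9, Σx² = 3798.67, Σy² = 6638.03, Σxy = 4928.8
nΣxy − ΣxΣy = 24644 − 24133.61 = 510.39
nΣx² − (Σx)² = 18993.35 − 18198.01 = 795.34; nΣy² − (Σy)² = 33190.15 − 32005.21 = 1184.94
r = 510.39 / √(795.34 × 1184.94) = 510.39 / 970.7884 ≈ 0.526

0.526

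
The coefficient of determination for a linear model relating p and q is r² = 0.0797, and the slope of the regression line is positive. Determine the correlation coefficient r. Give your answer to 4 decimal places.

0.2823

|r| = √0.0797 = 0.2823
The association is positive, so r = 0.2823.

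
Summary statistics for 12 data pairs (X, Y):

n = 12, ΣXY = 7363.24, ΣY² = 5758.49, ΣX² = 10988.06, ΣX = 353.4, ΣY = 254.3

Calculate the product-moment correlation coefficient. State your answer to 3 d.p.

r = (nΣXY − ΣXΣY) / √[(nΣX² − (ΣX)²)(nΣY² − (ΣY)²)]
Numerator: 12×7363.24 − 353.4×254.3 = -1510.74
Denominator: √[(131856.72 − 124891.56)(69101.88 − 64668.49)] = √[6965.16 × 4433.39] = 5556.9120
r = -1510.74 / 5556.9120 ≈ -0.272

-0.272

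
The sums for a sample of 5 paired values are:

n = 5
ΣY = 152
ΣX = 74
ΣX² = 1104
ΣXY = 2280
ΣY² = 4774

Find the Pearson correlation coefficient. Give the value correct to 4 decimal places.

0.8279

r = (nΣXY − ΣXΣY) / √[(nΣX² − (ΣX)²)(nΣY² − (ΣY)²)]
Numerator: 5×2280 − 74×152 = 152
Denominator: √[(5520 − 5476)(23870 − 23104)] = √[44 × 766] = 183.5865
r = 152 / 183.5865 ≈ 0.8279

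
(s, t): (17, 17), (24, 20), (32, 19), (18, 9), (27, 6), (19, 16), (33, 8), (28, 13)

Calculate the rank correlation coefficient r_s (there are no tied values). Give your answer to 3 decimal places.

-0.214

Rank s: 1, 4, 7, 2, 5, 3, 8, 6
Rank t: 6, 8, 7, 3, 1, 5, 2, 4
d = rank(s) − rank(t): -5, -4, 0, -1, 4, -2, 6, 2; Σd² = 102
ρ = 1 − 6Σd² / [n(n²−1)] = 1 − 6×102 / (8×63) = 1 − 612/504 ≈ -0.214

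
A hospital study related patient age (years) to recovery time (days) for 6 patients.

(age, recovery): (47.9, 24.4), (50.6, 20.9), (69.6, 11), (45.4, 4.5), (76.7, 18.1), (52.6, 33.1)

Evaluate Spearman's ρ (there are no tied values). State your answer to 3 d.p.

0.086

Rank age: 2, 3, 5, 1, 6, 4
Rank recovery: 5, 4, 2, 1, 3, 6
d = rank(age) − rank(recovery): -3, -1, 3, 0, 3, -2; Σd² = 32
ρ = 1 − 6Σd² / [n(n²−1)] = 1 − 6×32 / (6×35) = 1 − 192/210 ≈ 0.086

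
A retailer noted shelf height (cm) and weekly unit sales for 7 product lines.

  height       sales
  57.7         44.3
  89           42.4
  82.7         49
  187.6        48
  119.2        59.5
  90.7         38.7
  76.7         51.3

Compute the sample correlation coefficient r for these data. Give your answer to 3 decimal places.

n = 7, Σx = 703.6, Σy = 333.2, Σx² = 81601.36, Σy² = 16134.88, Σxy = 33924.01
nΣxy − ΣxΣy = 237468.07 − 234439.52 = 3028.55
nΣx² − (Σx)² = 571209.52 − 495052.96 = 76156.56; nΣy² − (Σy)² = 112944.16 − 111022.24 = 1921.92
r = 3028.55 / √(76156.56 × 1921.92) = 3028.55 / 12098.2154 ≈ 0.250

0.250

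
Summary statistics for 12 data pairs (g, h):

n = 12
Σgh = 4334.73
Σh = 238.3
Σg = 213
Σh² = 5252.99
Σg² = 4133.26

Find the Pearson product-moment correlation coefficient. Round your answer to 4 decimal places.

0.2448

r = (nΣgh − ΣgΣh) / √[(nΣg² − (Σg)²)(nΣh² − (Σh)²)]
Numerator: 12×4334.73 − 213×238.3 = 1258.86
Denominator: √[(49599.12 − 45369)(63035.88 − 56786.89)] = √[4230.12 × 6248.99] = 5141.3984
r = 1258.86 / 5141.3984 ≈ 0.2448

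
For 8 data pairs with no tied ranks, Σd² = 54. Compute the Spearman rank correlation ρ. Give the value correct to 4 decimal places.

ρ = 1 − 6Σd² / [n(n²−1)] = 1 − 6×54 / (8×63)
  = 1 − 324/504 = 1 − 0.64286 ≈ 0.3571

0.3571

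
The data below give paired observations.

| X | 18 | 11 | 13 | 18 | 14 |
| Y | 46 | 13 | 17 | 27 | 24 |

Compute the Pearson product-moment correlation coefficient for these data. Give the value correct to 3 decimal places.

n = 5, ΣX = 74, ΣY = 127, ΣX² = 1134, ΣY² = 3879, ΣXY = 2014
nΣXY − ΣXΣY = 10070 − 9398 = 672
nΣX² − (ΣX)² = 5670 − 5476 = 194; nΣY² − (ΣY)² = 19395 − 16129 = 3266
r = 672 / √(194 × 3266) = 672 / 795.9925 ≈ 0.844

0.844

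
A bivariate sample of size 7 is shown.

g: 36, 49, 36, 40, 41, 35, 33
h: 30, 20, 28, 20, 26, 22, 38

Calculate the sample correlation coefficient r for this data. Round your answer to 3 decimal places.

-0.666

n = 7, Σg = 270, Σh = 184, Σg² = 10588, Σh² = 5088, Σgh = 6958
nΣgh − ΣgΣh = 48706 − 49680 = -974
nΣg² − (Σg)² = 74116 − 72900 = 1216; nΣh² − (Σh)² = 35616 − 33856 = 1760
r = -974 / √(1216 × 1760) = -974 / 1462.9286 ≈ -0.666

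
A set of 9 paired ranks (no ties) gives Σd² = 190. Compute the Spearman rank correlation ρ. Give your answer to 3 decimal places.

-0.583

ρ = 1 − 6Σd² / [n(n²−1)] = 1 − 6×190 / (9×80)
  = 1 − 1140/720 = 1 − 1.5833 ≈ -0.583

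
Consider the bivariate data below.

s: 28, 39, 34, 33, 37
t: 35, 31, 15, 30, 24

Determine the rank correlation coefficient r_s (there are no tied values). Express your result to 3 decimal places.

Rank s: 1, 5, 3, 2, 4
Rank t: 5, 4, 1, 3, 2
d = rank(s) − rank(t): -4, 1, 2, -1, 2; Σd² = 26
ρ = 1 − 6Σd² / [n(n²−1)] = 1 − 6×26 / (5×24) = 1 − 156/120 ≈ -0.300

-0.300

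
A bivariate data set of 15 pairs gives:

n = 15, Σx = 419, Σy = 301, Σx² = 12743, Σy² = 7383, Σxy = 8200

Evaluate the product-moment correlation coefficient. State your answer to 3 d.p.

-0.176

r = (nΣxy − ΣxΣy) / √[(nΣx² − (Σx)²)(nΣy² − (Σy)²)]
Numerator: 15×8200 − 419×301 = -3119
Denominator: √[(191145 − 175561)(110745 − 90601)] = √[15584 × 20144] = 17717.9033
r = -3119 / 17717.9033 ≈ -0.176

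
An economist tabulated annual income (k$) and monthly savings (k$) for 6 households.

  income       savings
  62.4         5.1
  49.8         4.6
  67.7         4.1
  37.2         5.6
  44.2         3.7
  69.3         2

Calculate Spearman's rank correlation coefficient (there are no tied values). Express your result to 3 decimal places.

Rank income: 4, 3, 5, 1, 2, 6
Rank savings: 5, 4, 3, 6, 2, 1
d = rank(income) − rank(savings): -1, -1, 2, -5, 0, 5; Σd² = 56
ρ = 1 − 6Σd² / [n(n²−1)] = 1 − 6×56 / (6×35) = 1 − 336/210 ≈ -0.600

-0.600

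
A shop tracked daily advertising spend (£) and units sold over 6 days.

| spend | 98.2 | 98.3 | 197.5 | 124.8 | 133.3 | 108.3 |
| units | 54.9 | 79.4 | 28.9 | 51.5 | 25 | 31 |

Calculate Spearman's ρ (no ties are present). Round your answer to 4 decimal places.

-0.8286

Rank spend: 1, 2, 6, 4, 5, 3
Rank units: 5, 6, 2, 4, 1, 3
d = rank(spend) − rank(units): -4, -4, 4, 0, 4, 0; Σd² = 64
ρ = 1 − 6Σd² / [n(n²−1)] = 1 − 6×64 / (6×35) = 1 − 384/210 ≈ -0.8286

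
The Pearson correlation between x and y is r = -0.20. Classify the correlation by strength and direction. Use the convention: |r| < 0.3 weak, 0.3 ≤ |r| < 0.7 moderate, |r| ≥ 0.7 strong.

weak negative

r = -0.20 < 0 so the relationship is negative.
|r| = 0.20, which falls in the weak range.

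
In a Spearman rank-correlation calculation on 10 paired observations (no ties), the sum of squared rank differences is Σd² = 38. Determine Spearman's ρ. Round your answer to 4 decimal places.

ρ = 1 − 6Σd² / [n(n²−1)] = 1 − 6×38 / (10×99)
  = 1 − 228/990 = 1 − 0.23030 ≈ 0.7697

0.7697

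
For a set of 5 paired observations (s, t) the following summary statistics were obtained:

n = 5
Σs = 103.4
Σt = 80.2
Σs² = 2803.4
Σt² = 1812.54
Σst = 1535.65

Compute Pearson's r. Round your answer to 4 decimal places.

r = (nΣst − ΣsΣt) / √[(nΣs² − (Σs)²)(nΣt² − (Σt)²)]
Numerator: 5×1535.65 − 103.4×80.2 = -614.43
Denominator: √[(14017 − 10691.56)(9062.7 − 6432.04)] = √[3325.44 × 2630.66] = 2957.7191
r = -614.43 / 2957.7191 ≈ -0.2077

-0.2077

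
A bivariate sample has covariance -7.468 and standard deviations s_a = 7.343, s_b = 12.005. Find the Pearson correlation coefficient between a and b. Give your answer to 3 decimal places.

-0.085

r = Cov(a,b) / (s_a · s_b) = -7.468 / (7.343 × 12.005)
  = -7.468 / 88.1527 ≈ -0.085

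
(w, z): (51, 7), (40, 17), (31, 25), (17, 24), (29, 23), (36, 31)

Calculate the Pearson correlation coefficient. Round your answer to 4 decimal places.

n = 6, Σw = 204, Σz = 127, Σw² = 7588, Σz² = 3029, Σwz = 4003
nΣwz − ΣwΣz = 24018 − 25908 = -1890
nΣw² − (Σw)² = 45528 − 41616 = 3912; nΣz² − (Σz)² = 18174 − 16129 = 2045
r = -1890 / √(3912 × 2045) = -1890 / 2828.4342 ≈ -0.6682

-0.6682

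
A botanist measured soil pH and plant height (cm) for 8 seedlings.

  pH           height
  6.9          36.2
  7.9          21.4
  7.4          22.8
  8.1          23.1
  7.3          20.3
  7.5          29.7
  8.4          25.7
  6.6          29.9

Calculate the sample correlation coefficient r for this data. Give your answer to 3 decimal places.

-0.526

n = 8, Σx = 60.1, Σy = 209.1, Σx² = 454.05, Σy² = 5670.53, Σxy = 1558.83
nΣxy − ΣxΣy = 12470.64 − 12566.91 = -96.27
nΣx² − (Σx)² = 3632.4 − 3612.01 = 20.39; nΣy² − (Σy)² = 45364.24 − 43722.81 = 1641.43
r = -96.27 / √(20.39 × 1641.43) = -96.27 / 182.9447 ≈ -0.526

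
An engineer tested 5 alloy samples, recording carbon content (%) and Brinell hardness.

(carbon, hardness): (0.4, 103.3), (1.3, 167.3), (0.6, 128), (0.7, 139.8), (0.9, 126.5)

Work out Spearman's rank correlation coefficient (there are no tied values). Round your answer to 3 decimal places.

Rank carbon: 1, 5, 2, 3, 4
Rank hardness: 1, 5, 3, 4, 2
d = rank(carbon) − rank(hardness): 0, 0, -1, -1, 2; Σd² = 6
ρ = 1 − 6Σd² / [n(n²−1)] = 1 − 6×6 / (5×24) = 1 − 36/120 ≈ 0.700

0.700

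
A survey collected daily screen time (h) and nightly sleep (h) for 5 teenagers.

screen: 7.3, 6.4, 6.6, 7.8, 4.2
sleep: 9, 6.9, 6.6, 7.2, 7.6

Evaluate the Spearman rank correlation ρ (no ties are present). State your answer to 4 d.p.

Rank screen: 4, 2, 3, 5, 1
Rank sleep: 5, 2, 1, 3, 4
d = rank(screen) − rank(sleep): -1, 0, 2, 2, -3; Σd² = 18
ρ = 1 − 6Σd² / [n(n²−1)] = 1 − 6×18 / (5×24) = 1 − 108/120 ≈ 0.1000

0.1000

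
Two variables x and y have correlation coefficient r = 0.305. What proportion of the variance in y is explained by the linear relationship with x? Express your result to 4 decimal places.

0.0930

r² = (0.305)² = 0.0930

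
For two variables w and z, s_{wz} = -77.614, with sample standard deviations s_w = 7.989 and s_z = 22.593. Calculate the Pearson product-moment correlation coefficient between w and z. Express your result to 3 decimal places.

-0.430

r = Cov(w,z) / (s_w · s_z) = -77.614 / (7.989 × 22.593)
  = -77.614 / 180.4955 ≈ -0.430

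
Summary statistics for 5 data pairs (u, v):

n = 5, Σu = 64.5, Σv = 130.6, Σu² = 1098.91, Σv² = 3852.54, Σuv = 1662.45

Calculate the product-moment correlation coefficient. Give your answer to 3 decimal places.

-0.065

r = (nΣuv − ΣuΣv) / √[(nΣu² − (Σu)²)(nΣv² − (Σv)²)]
Numerator: 5×1662.45 − 64.5×130.6 = -111.45
Denominator: √[(5494.55 − 4160.25)(19262.7 − 17056.36)] = √[1334.3 × 2206.34] = 1715.7854
r = -111.45 / 1715.7854 ≈ -0.065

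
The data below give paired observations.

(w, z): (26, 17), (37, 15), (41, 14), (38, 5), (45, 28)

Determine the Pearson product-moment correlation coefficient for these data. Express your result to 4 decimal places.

n = 5, Σw = 187, Σz = 79, Σw² = 7195, Σz² = 1519, Σwz = 3021
nΣwz − ΣwΣz = 15105 − 14773 = 332
nΣw² − (Σw)² = 35975 − 34969 = 1006; nΣz² − (Σz)² = 7595 − 6241 = 1354
r = 332 / √(1006 × 1354) = 332 / 1167.1007 ≈ 0.2845

0.2845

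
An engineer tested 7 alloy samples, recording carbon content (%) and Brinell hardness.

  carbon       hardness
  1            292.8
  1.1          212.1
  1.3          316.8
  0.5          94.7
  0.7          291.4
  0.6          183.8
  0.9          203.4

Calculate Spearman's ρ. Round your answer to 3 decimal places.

0.821

Rank carbon: 5, 6, 7, 1, 3, 2, 4
Rank hardness: 6, 4, 7, 1, 5, 2, 3
d = rank(carbon) − rank(hardness): -1, 2, 0, 0, -2, 0, 1; Σd² = 10
ρ = 1 − 6Σd² / [n(n²−1)] = 1 − 6×10 / (7×48) = 1 − 60/336 ≈ 0.821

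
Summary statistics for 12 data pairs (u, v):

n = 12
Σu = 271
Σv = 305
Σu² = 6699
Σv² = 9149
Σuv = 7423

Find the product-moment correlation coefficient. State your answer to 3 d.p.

0.595

r = (nΣuv − ΣuΣv) / √[(nΣu² − (Σu)²)(nΣv² − (Σv)²)]
Numerator: 12×7423 − 271×305 = 6421
Denominator: √[(80388 − 73441)(109788 − 93025)] = √[6947 × 16763] = 10791.3188
r = 6421 / 10791.3188 ≈ 0.595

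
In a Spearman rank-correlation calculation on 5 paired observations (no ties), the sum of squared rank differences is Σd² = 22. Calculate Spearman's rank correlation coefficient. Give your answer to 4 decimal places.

ρ = 1 − 6Σd² / [n(n²−1)] = 1 − 6×22 / (5×24)
  = 1 − 132/120 = 1 − 1.10000 ≈ -0.1000

-0.1000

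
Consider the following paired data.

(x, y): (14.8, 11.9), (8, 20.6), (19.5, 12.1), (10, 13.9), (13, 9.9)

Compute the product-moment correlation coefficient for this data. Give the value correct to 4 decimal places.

-0.6635

n = 5, Σx = 65.3, Σy = 68.4, Σx² = 932.29, Σy² = 1003.6, Σxy = 844.57
nΣxy − ΣxΣy = 4222.85 − 4466.52 = -243.67
nΣx² − (Σx)² = 4661.45 − 4264.09 = 397.36; nΣy² − (Σy)² = 5018 − 4678.56 = 339.44
r = -243.67 / √(397.36 × 339.44) = -243.67 / 367.2600 ≈ -0.6635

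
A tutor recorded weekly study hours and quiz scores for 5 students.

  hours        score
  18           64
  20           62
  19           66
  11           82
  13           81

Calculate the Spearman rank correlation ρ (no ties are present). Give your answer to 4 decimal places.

-0.9000

Rank hours: 3, 5, 4, 1, 2
Rank score: 2, 1, 3, 5, 4
d = rank(hours) − rank(score): 1, 4, 1, -4, -2; Σd² = 38
ρ = 1 − 6Σd² / [n(n²−1)] = 1 − 6×38 / (5×24) = 1 − 228/120 ≈ -0.9000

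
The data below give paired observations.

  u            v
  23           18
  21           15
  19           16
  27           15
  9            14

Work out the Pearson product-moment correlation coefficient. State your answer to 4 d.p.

0.4806

n = 5, Σu = 99, Σv = 78, Σu² = 2141, Σv² = 1226, Σuv = 1564
nΣuv − ΣuΣv = 7820 − 7722 = 98
nΣu² − (Σu)² = 10705 − 9801 = 904; nΣv² − (Σv)² = 6130 − 6084 = 46
r = 98 / √(904 × 46) = 98 / 203.9216 ≈ 0.4806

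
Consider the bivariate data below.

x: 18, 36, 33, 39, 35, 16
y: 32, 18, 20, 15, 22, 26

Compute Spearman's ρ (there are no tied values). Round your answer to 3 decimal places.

Rank x: 2, 5, 3, 6, 4, 1
Rank y: 6, 2, 3, 1, 4, 5
d = rank(x) − rank(y): -4, 3, 0, 5, 0, -4; Σd² = 66
ρ = 1 − 6Σd² / [n(n²−1)] = 1 − 6×66 / (6×35) = 1 − 396/210 ≈ -0.886

-0.886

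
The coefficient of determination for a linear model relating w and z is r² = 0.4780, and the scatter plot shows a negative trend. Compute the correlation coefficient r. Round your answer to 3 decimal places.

|r| = √0.4780 = 0.691
The association is negative, so r = −0.691.

-0.691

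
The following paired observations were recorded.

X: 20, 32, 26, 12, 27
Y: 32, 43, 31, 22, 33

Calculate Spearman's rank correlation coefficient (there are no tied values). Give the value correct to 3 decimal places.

Rank X: 2, 5, 3, 1, 4
Rank Y: 3, 5, 2, 1, 4
d = rank(X) − rank(Y): -1, 0, 1, 0, 0; Σd² = 2
ρ = 1 − 6Σd² / [n(n²−1)] = 1 − 6×2 / (5×24) = 1 − 12/120 ≈ 0.900

0.900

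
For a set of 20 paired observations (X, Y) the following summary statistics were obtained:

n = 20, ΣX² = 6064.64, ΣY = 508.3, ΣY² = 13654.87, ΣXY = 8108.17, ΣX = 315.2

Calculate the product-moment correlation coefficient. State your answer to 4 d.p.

r = (nΣXY − ΣXΣY) / √[(nΣX² − (ΣX)²)(nΣY² − (ΣY)²)]
Numerator: 20×8108.17 − 315.2×508.3 = 1947.24
Denominator: √[(121292.8 − 99351.04)(273097.4 − 258368.89)] = √[21941.76 × 14728.51] = 17976.9139
r = 1947.24 / 17976.9139 ≈ 0.1083

0.1083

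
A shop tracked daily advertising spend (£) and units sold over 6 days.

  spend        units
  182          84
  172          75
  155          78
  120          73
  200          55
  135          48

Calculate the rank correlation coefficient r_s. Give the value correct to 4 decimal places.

0.2571

Rank spend: 5, 4, 3, 1, 6, 2
Rank units: 6, 4, 5, 3, 2, 1
d = rank(spend) − rank(units): -1, 0, -2, -2, 4, 1; Σd² = 26
ρ = 1 − 6Σd² / [n(n²−1)] = 1 − 6×26 / (6×35) = 1 − 156/210 ≈ 0.2571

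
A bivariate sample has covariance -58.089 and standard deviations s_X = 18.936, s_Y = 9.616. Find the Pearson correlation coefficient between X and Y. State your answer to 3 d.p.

r = Cov(X,Y) / (s_X · s_Y) = -58.089 / (18.936 × 9.616)
  = -58.089 / 182.0886 ≈ -0.319

-0.319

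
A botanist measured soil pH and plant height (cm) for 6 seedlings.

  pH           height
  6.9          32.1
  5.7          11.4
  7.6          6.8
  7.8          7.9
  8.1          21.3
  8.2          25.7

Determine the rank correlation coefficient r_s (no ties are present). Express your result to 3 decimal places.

0.143

Rank pH: 2, 1, 3, 4, 5, 6
Rank height: 6, 3, 1, 2, 4, 5
d = rank(pH) − rank(height): -4, -2, 2, 2, 1, 1; Σd² = 30
ρ = 1 − 6Σd² / [n(n²−1)] = 1 − 6×30 / (6×35) = 1 − 180/210 ≈ 0.143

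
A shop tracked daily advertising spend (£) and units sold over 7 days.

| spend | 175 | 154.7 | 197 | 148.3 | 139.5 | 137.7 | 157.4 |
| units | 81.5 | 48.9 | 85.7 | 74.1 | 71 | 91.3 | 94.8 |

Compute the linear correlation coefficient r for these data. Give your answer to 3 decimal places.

n = 7, Σx = 1109.6, Σy = 547.3, Σx² = 178555.28, Σy² = 44232.49, Σxy = 87097.29
nΣxy − ΣxΣy = 609681.03 − 607284.08 = 2396.95
nΣx² − (Σx)² = 1249886.96 − 1231212.16 = 18674.8; nΣy² − (Σy)² = 309627.43 − 299537.29 = 10090.14
r = 2396.95 / √(18674.8 × 10090.14) = 2396.95 / 13727.0298 ≈ 0.175

0.175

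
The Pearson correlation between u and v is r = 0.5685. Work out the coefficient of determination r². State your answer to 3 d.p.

0.323

r² = (0.5685)² = 0.323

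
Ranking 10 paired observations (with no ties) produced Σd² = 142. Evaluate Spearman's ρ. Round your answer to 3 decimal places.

ρ = 1 − 6Σd² / [n(n²−1)] = 1 − 6×142 / (10×99)
  = 1 − 852/990 = 1 − 0.8606 ≈ 0.139

0.139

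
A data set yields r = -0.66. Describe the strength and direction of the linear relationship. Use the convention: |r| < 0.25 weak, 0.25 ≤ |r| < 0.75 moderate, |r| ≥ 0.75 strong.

moderate negative

r = -0.66 < 0 so the relationship is negative.
|r| = 0.66, which falls in the moderate range.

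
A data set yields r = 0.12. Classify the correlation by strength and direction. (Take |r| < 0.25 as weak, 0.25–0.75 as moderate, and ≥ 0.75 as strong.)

weak positive

r = 0.12 > 0 so the relationship is positive.
|r| = 0.12, which falls in the weak range.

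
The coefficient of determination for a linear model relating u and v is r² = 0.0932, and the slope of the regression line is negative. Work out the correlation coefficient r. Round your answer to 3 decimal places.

|r| = √0.0932 = 0.305
The association is negative, so r = −0.305.

-0.305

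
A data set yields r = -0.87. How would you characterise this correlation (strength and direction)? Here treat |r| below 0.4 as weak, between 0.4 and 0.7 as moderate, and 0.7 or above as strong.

strong negative

r = -0.87 < 0 so the relationship is negative.
|r| = 0.87, which falls in the strong range.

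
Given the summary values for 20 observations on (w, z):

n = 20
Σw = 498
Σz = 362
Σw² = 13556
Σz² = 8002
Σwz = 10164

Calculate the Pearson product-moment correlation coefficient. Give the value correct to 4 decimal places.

r = (nΣwz − ΣwΣz) / √[(nΣw² − (Σw)²)(nΣz² − (Σz)²)]
Numerator: 20×10164 − 498×362 = 23004
Denominator: √[(271120 − 248004)(160040 − 131044)] = √[23116 × 28996] = 25889.6029
r = 23004 / 25889.6029 ≈ 0.8885

0.8885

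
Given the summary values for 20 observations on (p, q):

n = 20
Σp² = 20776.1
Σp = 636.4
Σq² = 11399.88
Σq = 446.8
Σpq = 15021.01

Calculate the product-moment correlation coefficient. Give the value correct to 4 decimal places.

0.9308

r = (nΣpq − ΣpΣq) / √[(nΣp² − (Σp)²)(nΣq² − (Σq)²)]
Numerator: 20×15021.01 − 636.4×446.8 = 16076.68
Denominator: √[(415522 − 405004.96)(227997.6 − 199630.24)] = √[10517.04 × 28367.36] = 17272.5406
r = 16076.68 / 17272.5406 ≈ 0.9308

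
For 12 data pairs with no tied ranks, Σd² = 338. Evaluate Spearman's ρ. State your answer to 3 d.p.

-0.182

ρ = 1 − 6Σd² / [n(n²−1)] = 1 − 6×338 / (12×143)
  = 1 − 2028/1716 = 1 − 1.1818 ≈ -0.182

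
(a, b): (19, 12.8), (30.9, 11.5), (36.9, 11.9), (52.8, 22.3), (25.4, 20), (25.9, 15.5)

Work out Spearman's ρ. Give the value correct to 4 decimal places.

Rank a: 1, 4, 5, 6, 2, 3
Rank b: 3, 1, 2, 6, 5, 4
d = rank(a) − rank(b): -2, 3, 3, 0, -3, -1; Σd² = 32
ρ = 1 − 6Σd² / [n(n²−1)] = 1 − 6×32 / (6×35) = 1 − 192/210 ≈ 0.0857

0.0857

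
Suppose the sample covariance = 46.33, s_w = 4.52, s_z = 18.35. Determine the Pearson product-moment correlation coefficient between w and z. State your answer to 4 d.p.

0.5586

r = Cov(w,z) / (s_w · s_z) = 46.33 / (4.52 × 18.35)
  = 46.33 / 82.9420 ≈ 0.5586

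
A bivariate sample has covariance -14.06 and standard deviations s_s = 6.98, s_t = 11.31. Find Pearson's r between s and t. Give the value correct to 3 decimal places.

-0.178

r = Cov(s,t) / (s_s · s_t) = -14.06 / (6.98 × 11.31)
  = -14.06 / 78.9438 ≈ -0.178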